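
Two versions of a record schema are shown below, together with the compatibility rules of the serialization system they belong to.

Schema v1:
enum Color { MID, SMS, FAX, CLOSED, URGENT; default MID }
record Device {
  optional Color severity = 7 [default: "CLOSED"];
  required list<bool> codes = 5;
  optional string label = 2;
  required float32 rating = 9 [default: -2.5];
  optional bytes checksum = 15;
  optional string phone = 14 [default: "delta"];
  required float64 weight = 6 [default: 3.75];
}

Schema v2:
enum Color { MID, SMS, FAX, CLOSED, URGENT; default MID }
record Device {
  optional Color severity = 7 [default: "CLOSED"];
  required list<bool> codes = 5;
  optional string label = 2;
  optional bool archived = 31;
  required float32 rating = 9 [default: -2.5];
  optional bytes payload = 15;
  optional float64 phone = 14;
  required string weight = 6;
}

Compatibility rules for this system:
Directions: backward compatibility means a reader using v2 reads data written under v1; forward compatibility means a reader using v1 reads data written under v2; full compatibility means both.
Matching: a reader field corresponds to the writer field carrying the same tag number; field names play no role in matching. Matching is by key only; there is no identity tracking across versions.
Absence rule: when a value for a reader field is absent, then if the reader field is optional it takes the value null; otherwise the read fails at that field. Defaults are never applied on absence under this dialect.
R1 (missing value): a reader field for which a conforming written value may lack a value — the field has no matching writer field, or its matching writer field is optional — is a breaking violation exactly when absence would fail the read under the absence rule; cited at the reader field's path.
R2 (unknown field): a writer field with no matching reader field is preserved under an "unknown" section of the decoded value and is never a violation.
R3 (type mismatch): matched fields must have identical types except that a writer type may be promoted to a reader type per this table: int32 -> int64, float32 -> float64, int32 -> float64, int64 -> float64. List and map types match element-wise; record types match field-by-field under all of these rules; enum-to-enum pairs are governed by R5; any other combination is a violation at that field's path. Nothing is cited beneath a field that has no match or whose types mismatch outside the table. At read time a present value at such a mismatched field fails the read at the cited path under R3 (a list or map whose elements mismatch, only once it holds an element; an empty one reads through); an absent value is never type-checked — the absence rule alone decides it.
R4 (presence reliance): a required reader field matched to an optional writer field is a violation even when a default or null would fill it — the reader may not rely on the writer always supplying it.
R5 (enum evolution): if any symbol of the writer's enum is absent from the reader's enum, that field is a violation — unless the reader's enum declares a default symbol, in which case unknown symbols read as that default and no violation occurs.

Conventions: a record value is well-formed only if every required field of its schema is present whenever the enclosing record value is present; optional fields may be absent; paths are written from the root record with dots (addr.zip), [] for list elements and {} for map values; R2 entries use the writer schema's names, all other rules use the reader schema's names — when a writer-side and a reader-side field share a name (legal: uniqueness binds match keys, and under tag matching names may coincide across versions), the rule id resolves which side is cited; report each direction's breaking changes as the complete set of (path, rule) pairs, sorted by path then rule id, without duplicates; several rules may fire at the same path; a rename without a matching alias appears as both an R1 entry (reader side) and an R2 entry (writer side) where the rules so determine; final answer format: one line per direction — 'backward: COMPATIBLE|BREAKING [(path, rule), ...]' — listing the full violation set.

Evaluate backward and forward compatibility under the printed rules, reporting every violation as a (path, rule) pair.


backward: BREAKING [(phone, R3), (weight, R3)]; forward: BREAKING [(phone, R3), (weight, R3)]

arrows below run writer -> reader for Device
backward pass over Device, reader schema v2, writer schema v1:
  severity: paired with writer severity (Color -> Color; writer optional)
  codes: paired with writer codes (list<bool> -> list<bool>; writer required)
  label: paired with writer label (string -> string; writer optional)
  archived: no writer match
  rating: paired with writer rating (float32 -> float32; writer required)
  payload: paired with writer checksum (bytes -> bytes; writer optional)
  phone: paired with writer phone (string -> float64; writer optional)
  weight: paired with writer weight (float64 -> string; writer required)
  violation R3 at phone
  violation R3 at weight
  backward on Device therefore BREAKING (2)
forward pass over Device, reader schema v1, writer schema v2:
  severity: paired with writer severity (Color -> Color; writer optional)
  codes: paired with writer codes (list<bool> -> list<bool>; writer required)
  label: paired with writer label (string -> string; writer optional)
  rating: paired with writer rating (float32 -> float32; writer required)
  checksum: paired with writer payload (bytes -> bytes; writer optional)
  phone: paired with writer phone (float64 -> string; writer optional)
  weight: paired with writer weight (string -> float64; writer required)
  writer field archived has no reader counterpart
  violation R3 at phone
  violation R3 at weight
  forward on Device therefore BREAKING (2)


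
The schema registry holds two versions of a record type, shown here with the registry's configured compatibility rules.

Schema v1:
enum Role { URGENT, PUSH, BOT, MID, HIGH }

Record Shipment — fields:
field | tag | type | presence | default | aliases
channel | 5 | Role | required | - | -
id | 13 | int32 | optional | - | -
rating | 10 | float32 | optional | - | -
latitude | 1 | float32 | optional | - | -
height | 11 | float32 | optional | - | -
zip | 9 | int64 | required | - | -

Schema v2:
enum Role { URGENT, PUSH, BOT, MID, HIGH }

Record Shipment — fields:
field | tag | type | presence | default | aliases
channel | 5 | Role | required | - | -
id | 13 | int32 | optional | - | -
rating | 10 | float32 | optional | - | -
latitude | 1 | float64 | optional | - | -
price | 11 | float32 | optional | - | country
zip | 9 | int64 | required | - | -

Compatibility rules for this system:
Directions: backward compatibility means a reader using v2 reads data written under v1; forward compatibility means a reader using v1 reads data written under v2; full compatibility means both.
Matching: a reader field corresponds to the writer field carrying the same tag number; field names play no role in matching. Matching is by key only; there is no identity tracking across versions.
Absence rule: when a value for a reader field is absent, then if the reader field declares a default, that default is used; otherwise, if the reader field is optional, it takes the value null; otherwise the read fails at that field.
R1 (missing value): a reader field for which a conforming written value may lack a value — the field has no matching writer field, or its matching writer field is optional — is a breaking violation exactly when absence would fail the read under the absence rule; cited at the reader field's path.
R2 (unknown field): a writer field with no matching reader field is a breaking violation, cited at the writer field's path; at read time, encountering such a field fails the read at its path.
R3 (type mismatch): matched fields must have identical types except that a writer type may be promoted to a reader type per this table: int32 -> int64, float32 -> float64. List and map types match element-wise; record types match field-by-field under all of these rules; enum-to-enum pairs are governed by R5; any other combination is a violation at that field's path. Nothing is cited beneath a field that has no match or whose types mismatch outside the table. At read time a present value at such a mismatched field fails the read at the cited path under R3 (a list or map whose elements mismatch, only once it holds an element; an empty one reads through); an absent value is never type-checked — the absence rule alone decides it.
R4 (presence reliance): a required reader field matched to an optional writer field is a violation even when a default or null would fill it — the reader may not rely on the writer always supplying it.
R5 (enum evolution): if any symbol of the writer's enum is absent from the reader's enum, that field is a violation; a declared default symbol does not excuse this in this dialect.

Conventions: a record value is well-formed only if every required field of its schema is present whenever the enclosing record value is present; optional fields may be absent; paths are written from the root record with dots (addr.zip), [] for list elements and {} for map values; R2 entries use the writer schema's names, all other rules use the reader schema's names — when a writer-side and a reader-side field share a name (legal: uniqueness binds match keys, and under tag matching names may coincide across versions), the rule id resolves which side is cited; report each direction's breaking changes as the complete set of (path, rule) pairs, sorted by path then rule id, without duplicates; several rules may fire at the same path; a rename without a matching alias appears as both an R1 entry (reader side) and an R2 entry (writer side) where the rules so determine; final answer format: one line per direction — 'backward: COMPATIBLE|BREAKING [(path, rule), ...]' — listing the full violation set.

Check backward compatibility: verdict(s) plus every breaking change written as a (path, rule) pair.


arrows below run writer -> reader for Shipment
backward analysis of Shipment with v2 as reader and v1 as writer:
  writer required, Role -> Role: reader channel maps from writer channel
  writer optional, int32 -> int32: reader id maps from writer id
  writer optional, float32 -> float32: reader rating maps from writer rating
  writer optional, float32 -> float64: reader latitude maps from writer latitude
  writer optional, float32 -> float32: reader price maps from writer height
  writer required, int64 -> int64: reader zip maps from writer zip
  => backward verdict for Shipment: COMPATIBLE, no violations
diffs on Shipment not affecting the asked answer:
  field latitude in record Shipment: type float32 changed to float64 -> its effect on Shipment is confined to the forward direction, not asked
  renamed field height to price in record Shipment -> triggers nothing under Shipment's printed rules — same verdict

backward: COMPATIBLE []


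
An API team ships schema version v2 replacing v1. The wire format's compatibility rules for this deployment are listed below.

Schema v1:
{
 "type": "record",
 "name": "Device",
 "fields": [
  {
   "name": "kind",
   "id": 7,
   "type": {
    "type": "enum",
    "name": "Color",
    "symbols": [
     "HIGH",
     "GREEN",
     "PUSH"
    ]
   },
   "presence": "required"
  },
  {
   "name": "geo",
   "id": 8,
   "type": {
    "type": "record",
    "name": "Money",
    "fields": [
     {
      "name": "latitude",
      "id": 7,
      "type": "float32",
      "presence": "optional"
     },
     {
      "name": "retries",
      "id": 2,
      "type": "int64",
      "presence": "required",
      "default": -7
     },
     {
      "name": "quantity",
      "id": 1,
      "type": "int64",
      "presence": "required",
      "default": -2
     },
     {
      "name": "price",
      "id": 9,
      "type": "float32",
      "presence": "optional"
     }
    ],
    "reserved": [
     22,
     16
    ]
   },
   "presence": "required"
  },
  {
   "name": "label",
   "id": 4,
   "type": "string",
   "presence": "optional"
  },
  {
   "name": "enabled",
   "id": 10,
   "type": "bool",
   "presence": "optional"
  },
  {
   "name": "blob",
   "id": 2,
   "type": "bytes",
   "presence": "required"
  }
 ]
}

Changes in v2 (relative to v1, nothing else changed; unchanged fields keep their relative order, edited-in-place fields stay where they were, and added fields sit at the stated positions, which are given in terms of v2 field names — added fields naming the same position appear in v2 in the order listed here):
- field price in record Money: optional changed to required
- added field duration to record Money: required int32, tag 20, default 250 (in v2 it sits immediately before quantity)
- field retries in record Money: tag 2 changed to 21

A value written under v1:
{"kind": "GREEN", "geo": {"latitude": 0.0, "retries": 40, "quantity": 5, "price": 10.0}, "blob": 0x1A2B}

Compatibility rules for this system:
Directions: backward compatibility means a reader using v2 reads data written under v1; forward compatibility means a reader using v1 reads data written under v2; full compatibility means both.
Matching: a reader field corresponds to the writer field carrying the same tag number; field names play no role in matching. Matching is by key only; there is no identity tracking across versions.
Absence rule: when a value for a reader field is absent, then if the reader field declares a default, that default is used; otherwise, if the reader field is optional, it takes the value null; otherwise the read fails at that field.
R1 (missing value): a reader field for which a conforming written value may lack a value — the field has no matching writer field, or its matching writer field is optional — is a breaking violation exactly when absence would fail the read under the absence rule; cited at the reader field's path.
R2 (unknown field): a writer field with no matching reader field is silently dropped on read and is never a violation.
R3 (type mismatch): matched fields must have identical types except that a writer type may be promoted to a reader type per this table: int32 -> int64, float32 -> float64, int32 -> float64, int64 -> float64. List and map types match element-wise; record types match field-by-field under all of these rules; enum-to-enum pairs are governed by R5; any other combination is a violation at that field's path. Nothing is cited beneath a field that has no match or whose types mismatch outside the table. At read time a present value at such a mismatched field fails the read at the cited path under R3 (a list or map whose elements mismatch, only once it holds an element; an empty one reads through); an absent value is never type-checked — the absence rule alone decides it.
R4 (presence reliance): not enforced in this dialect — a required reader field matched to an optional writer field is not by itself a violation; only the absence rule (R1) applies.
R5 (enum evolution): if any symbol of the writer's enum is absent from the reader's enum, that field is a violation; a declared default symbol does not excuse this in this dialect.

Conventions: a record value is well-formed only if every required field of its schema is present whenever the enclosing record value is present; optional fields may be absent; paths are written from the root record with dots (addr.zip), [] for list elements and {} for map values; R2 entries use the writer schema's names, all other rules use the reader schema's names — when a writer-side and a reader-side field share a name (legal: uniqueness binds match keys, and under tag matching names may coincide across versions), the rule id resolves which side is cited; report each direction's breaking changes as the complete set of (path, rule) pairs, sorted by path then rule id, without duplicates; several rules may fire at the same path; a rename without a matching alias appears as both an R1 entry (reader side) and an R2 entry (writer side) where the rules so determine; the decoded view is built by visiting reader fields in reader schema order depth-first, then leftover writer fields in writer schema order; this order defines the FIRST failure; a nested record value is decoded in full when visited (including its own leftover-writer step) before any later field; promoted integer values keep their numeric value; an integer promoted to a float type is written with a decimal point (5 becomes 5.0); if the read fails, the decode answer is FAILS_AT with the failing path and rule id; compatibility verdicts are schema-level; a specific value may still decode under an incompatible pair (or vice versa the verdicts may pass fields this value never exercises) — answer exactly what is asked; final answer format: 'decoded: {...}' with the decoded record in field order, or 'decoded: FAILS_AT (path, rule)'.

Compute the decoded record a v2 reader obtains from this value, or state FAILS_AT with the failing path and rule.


each type pair in Device: writer, then reader
decode (reader v2):
  kind := "GREEN"
  geo.latitude := 0.0
  geo.retries := -7 (no value, default fills)
  geo.duration := 250 (no value, default fills)
  geo.quantity := 5
  geo.price := 10.0
  writer geo.retries: unmatched, discarded
  label := null (not supplied -> null)
  enabled := null (not supplied -> null)
  blob := 0x1A2B
  => decoded: {"kind": "GREEN", "geo": {"latitude": 0.0, "retries": -7, "duration": 250, "quantity": 5, "price": 10.0}, "label": null, "enabled": null, "blob": 0x1A2B}
checking off the Device differences that do not matter here:
  field price in record Money: optional changed to required -> changes Device's schema-level verdicts only — the decode of this value is the same

decoded: {"kind": "GREEN", "geo": {"latitude": 0.0, "retries": -7, "duration": 250, "quantity": 5, "price": 10.0}, "label": null, "enabled": null, "blob": 0x1A2B}


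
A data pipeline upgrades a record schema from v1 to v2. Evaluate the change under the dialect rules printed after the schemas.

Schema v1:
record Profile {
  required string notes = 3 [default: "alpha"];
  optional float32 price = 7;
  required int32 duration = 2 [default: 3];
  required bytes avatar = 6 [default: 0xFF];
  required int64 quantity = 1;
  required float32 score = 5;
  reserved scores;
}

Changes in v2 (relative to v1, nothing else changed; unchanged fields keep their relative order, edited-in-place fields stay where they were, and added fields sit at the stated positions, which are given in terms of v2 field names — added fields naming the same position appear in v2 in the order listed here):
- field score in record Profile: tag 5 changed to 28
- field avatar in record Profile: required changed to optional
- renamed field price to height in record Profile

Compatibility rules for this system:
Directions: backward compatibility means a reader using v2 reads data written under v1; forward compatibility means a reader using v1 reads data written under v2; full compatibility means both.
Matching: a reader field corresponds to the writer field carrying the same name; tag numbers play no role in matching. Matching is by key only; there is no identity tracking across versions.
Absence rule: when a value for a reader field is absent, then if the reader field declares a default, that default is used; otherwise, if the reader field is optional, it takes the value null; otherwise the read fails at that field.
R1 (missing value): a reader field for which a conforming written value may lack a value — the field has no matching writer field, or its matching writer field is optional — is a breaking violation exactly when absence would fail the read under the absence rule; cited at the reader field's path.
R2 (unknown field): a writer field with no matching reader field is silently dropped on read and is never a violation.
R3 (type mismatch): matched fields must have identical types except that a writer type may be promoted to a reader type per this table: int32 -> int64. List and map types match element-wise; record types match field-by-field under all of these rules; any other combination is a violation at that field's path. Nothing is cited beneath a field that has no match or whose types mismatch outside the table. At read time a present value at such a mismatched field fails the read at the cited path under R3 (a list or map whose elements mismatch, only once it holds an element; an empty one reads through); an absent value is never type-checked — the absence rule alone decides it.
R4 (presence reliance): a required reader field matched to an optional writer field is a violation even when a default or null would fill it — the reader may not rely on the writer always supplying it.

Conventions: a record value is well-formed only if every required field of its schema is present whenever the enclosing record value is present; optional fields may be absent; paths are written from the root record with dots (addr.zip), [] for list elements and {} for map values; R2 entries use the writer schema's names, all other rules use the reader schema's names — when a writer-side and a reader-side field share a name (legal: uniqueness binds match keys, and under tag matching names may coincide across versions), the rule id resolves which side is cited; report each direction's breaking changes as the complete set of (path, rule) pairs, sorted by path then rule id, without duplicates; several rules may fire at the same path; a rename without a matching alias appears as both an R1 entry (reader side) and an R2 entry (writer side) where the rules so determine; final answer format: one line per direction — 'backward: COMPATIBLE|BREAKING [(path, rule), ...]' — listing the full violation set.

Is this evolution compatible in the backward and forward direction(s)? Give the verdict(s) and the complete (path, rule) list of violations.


each type pair in Profile: writer, then reader
checking backward for Profile: reader v2 against writer v1:
  notes <- notes (string -> string, writer required)
  height: no writer-side match
  duration <- duration (int32 -> int32, writer required)
  avatar <- avatar (bytes -> bytes, writer required)
  quantity <- quantity (int64 -> int64, writer required)
  score <- score (float32 -> float32, writer required)
  writer field price has no reader counterpart
  => no violations; backward on Profile: COMPATIBLE
checking forward for Profile: reader v1 against writer v2:
  notes <- notes (string -> string, writer required)
  price: no writer-side match
  duration <- duration (int32 -> int32, writer required)
  avatar <- avatar (bytes -> bytes, writer optional)
  quantity <- quantity (int64 -> int64, writer required)
  score <- score (float32 -> float32, writer required)
  writer field height has no reader counterpart
  R4 fires at avatar
  => 1 violation(s): forward is BREAKING for Profile

backward: COMPATIBLE []; forward: BREAKING [(avatar, R4)]


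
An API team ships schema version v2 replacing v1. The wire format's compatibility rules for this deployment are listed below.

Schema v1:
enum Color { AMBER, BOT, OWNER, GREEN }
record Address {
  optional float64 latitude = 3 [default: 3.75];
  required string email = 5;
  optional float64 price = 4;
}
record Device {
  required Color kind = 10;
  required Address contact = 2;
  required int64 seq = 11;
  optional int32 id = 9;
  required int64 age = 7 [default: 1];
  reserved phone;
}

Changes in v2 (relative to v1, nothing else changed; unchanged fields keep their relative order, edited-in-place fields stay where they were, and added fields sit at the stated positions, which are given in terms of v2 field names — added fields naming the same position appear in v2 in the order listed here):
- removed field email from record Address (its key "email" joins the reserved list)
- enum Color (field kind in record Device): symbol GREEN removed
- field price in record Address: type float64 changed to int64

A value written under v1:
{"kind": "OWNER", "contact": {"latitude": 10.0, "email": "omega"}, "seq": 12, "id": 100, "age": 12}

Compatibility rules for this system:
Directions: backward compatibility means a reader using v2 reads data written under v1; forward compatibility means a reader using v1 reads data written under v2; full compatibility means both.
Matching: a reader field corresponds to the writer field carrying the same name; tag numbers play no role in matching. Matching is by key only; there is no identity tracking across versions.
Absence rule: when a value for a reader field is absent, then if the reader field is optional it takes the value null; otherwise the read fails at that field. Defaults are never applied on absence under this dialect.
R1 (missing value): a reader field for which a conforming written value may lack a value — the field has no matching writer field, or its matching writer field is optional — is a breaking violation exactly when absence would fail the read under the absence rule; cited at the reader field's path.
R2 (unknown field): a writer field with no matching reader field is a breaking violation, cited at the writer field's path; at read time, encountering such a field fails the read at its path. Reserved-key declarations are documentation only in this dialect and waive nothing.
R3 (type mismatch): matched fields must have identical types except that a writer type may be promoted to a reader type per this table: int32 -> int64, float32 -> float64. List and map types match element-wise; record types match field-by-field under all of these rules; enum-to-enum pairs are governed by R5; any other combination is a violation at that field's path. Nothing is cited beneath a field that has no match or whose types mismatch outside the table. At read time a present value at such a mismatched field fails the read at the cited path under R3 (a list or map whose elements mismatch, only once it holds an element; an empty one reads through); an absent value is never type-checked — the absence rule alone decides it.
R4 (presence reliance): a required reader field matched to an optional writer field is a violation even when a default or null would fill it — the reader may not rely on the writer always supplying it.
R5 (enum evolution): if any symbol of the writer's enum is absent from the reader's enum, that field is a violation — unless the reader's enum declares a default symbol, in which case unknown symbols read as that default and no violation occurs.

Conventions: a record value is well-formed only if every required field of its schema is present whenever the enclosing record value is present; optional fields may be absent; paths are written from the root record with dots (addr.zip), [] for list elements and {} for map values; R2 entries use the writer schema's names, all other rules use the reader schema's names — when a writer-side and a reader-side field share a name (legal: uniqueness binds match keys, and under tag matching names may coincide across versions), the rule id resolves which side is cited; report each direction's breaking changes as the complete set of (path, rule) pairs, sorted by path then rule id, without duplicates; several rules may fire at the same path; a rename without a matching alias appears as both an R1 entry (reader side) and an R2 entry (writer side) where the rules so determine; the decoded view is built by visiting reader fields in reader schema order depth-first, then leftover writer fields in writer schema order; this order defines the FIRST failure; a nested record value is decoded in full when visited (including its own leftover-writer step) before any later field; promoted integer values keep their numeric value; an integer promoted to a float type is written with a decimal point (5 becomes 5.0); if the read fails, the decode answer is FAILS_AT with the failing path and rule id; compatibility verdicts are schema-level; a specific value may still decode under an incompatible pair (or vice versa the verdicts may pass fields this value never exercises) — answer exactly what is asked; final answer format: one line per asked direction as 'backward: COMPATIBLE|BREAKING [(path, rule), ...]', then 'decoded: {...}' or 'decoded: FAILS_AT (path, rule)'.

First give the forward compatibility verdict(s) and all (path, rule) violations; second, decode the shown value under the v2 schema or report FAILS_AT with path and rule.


forward: BREAKING [(contact.email, R1), (contact.price, R3)]; decoded: FAILS_AT (contact.email, R2)

arrows below run writer -> reader for Device
forward pass over Device, reader schema v1, writer schema v2:
  kind <- kind (Color -> Color, writer required)
  contact <- contact (Address -> Address, writer required)
  seq <- seq (int64 -> int64, writer required)
  id <- id (int32 -> int32, writer optional)
  age <- age (int64 -> int64, writer required)
  contact.latitude <- contact.latitude (float64 -> float64, writer optional)
  contact.email has no writer counterpart
  contact.price <- contact.price (int64 -> float64, writer optional)
  R1 fires at contact.email
  R3 fires at contact.price
  => forward verdict for Device: BREAKING, 2 violation(s)
migrating the Device value to v2:
  kind := "OWNER"
  contact.latitude := 10.0
  contact.price := null (not supplied -> null)
  read fails at contact.email under R2 (unknown field)
  => FAILS_AT (contact.email, R2)
remaining Device differences; none change what is asked:
  enum Color (field kind in record Device): symbol GREEN removed -> matters only for Device's backward compatibility — outside the asked direction


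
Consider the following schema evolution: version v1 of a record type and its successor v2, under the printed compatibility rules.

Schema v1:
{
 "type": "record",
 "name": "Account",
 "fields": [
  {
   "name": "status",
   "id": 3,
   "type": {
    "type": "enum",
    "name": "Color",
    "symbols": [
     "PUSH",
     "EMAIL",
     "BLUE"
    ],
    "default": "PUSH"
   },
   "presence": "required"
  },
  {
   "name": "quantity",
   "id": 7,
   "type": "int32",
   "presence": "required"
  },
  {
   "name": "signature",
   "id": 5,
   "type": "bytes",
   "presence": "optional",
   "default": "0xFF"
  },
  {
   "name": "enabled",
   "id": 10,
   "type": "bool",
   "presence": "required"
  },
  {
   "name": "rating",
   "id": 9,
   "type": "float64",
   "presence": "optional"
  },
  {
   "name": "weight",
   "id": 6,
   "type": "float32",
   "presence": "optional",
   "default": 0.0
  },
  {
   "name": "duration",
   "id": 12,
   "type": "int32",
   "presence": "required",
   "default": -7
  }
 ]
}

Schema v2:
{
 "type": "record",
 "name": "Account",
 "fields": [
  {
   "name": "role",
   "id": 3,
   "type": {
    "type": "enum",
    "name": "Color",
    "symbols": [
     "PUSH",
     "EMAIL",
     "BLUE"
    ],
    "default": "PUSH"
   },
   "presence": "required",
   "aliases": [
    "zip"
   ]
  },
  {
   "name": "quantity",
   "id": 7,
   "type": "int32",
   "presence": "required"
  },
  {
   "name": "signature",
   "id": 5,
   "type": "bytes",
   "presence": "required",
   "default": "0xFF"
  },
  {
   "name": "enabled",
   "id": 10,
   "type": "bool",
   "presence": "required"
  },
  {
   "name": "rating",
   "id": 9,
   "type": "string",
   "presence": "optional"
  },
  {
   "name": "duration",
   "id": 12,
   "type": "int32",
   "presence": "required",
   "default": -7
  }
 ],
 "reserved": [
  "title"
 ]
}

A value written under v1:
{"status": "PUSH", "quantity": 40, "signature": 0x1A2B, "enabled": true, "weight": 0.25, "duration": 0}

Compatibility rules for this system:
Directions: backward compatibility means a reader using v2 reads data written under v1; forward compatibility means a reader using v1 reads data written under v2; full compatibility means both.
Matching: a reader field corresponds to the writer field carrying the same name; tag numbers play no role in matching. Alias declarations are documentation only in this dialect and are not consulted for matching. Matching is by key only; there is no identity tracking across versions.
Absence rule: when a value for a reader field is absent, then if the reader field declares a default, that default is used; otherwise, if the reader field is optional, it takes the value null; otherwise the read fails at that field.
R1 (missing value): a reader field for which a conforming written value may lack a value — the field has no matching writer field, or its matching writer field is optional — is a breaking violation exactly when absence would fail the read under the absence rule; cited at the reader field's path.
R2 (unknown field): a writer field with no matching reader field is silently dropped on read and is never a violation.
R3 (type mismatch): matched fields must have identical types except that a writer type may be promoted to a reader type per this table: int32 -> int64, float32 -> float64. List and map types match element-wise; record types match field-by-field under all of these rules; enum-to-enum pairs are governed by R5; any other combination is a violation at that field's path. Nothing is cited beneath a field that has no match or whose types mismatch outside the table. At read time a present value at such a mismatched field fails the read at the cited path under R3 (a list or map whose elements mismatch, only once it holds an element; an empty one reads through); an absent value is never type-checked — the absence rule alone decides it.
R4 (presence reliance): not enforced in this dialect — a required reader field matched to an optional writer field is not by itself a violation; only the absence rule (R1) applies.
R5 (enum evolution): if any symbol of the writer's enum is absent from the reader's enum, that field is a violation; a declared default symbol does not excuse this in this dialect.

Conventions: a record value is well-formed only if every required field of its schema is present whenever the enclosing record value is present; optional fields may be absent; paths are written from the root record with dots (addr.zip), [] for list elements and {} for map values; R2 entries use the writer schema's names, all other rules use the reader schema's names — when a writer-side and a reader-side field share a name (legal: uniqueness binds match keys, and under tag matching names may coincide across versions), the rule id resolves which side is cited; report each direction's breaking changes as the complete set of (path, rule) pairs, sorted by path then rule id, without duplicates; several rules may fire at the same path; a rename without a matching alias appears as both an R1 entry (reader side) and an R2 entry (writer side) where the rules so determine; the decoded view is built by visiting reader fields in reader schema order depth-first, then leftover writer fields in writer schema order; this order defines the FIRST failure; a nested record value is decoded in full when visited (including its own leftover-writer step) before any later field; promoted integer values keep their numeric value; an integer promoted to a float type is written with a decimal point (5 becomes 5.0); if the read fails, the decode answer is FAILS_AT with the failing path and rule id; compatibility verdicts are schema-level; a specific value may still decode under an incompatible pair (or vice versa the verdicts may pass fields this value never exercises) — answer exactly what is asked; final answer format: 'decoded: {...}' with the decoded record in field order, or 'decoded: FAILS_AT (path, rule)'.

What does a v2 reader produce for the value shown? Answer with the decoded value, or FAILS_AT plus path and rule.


decoded: FAILS_AT (role, R1)

the writer's type comes first in each Account pair
migrating the Account value to v2:
  read fails at role under R1 (no fill)
  => FAILS_AT (role, R1)
the other Account changes do not affect what is asked:
  field signature in record Account: optional changed to required -> triggers nothing under the printed rules; the Account answer is the same either way
  removed field weight from record Account -> triggers nothing under the printed rules; the Account answer is the same either way
  field rating in record Account: type float64 changed to string -> schema-level compatibility only; this Account value's decode is unchanged


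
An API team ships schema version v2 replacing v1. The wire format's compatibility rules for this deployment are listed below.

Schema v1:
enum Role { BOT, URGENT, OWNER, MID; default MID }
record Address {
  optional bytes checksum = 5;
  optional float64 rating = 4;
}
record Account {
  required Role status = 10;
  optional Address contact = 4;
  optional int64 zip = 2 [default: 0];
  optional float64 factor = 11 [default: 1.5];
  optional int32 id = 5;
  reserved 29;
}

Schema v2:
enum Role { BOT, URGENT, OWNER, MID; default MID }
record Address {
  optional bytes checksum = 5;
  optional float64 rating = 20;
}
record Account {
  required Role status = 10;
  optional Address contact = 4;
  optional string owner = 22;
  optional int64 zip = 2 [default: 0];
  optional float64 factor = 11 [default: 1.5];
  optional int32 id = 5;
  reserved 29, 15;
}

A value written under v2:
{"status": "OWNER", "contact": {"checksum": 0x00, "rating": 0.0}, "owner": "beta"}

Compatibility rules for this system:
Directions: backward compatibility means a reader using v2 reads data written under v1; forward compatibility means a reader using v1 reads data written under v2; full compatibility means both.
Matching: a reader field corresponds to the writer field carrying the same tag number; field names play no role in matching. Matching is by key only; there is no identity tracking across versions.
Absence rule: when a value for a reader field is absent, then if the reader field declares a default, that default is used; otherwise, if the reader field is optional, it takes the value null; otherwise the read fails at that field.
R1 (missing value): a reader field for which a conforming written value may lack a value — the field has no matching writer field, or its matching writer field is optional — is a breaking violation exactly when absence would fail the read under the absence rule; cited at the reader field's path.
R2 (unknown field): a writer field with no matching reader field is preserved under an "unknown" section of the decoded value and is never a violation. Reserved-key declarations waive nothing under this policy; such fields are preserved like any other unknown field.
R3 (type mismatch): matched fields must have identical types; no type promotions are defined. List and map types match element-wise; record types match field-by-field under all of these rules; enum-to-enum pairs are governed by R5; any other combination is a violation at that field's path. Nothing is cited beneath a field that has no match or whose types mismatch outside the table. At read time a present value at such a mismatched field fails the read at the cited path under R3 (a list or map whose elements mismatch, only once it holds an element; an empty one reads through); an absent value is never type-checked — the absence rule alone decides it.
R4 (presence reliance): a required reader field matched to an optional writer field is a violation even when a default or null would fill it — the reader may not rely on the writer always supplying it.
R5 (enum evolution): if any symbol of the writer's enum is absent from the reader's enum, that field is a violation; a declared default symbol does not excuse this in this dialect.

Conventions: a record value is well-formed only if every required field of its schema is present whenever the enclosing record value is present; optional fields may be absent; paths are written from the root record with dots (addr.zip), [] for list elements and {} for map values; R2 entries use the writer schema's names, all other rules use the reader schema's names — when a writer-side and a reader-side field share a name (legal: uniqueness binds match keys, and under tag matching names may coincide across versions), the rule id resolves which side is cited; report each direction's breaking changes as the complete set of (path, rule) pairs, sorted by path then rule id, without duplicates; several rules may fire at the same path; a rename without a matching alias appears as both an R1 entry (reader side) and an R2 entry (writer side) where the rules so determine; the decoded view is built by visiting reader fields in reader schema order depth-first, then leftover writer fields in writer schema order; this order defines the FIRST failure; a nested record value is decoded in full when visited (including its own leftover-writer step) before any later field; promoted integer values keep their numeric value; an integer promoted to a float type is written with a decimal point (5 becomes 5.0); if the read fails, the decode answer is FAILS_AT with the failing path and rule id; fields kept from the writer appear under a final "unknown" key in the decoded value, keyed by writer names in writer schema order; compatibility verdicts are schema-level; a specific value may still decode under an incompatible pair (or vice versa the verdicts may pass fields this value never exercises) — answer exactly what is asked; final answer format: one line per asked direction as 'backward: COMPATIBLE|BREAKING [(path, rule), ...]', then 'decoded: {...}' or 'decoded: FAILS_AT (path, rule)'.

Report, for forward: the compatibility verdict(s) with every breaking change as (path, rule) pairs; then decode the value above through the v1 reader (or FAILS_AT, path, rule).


arrows below run writer -> reader for Account
forward pass over Account, reader schema v1, writer schema v2:
  Role -> Role, writer required: status aligns to status
  Address -> Address, writer optional: contact aligns to contact
  int64 -> int64, writer optional: zip aligns to zip
  float64 -> float64, writer optional: factor aligns to factor
  int32 -> int32, writer optional: id aligns to id
  owner (writer side), unknown to reader
  bytes -> bytes, writer optional: contact.checksum aligns to contact.checksum
  contact.rating has no writer counterpart
  contact.rating (writer side), unknown to reader
  => forward: COMPATIBLE
migrating the Account value to v1:
  status := "OWNER"
  contact.checksum := 0x00
  contact.rating := null (absent, optional -> null)
  writer contact.rating: kept under "unknown"
  zip := 0 (absent -> default)
  factor := 1.5 (absent -> default)
  id := null (absent, optional -> null)
  writer owner: kept under "unknown"
  => decoded: {"status": "OWNER", "contact": {"checksum": 0x00, "rating": null, "unknown": {"rating": 0.0}}, "zip": 0, "factor": 1.5, "id": null, "unknown": {"owner": "beta"}}

forward: COMPATIBLE []; decoded: {"status": "OWNER", "contact": {"checksum": 0x00, "rating": null, "unknown": {"rating": 0.0}}, "zip": 0, "factor": 1.5, "id": null, "unknown": {"owner": "beta"}}
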